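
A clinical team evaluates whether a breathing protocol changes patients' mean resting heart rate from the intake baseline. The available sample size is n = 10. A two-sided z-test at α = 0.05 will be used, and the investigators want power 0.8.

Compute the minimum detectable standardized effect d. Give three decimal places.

d ≈ 0.886

Need Φ(δ − 1.960) = 0.8, so δ = 1.960 + 0.842 = 2.802.
(Lower-tail contribution to power is negligible for δ > 0.)
δ = d·√n ⇒ d = δ/√n = 2.802/√10 = 0.8859.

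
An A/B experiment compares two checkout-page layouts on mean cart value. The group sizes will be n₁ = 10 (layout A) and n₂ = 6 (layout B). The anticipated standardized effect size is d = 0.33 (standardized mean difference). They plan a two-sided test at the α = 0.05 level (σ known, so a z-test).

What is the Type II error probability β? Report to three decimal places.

Noncentrality parameter: δ = d / √(1/n₁ + 1/n₂) = 0.33 / √(1/10 + 1/6) = 0.6390
Two-sided α = 0.05 → critical value z_{0.025} = 1.960.
Power = Φ(δ − 1.960) + Φ(−δ − 1.960) = Φ(-1.321) + Φ(-2.599) = 0.0933 + 0.0047 = 0.0979.
Type II error: β = 1 − power = 1 − 0.0979 = 0.9021.

β ≈ 0.902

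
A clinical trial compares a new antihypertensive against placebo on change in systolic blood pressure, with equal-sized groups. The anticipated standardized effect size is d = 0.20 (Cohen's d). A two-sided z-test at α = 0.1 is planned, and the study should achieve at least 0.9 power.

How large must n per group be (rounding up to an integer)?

n = 429 per group

Set Φ(δ − 1.645) = 0.9; then δ − 1.645 = Φ⁻¹(0.9) = 1.282, giving δ = 2.926.
(Ignoring the negligible lower-tail rejection probability gives the usual closed-form inversion.)
δ = d·√(n/2) ⇒ n = 2(δ/d)² = 2 × (2.926 / 0.20)² = 428.19.
Rounding up, n = 429 per group.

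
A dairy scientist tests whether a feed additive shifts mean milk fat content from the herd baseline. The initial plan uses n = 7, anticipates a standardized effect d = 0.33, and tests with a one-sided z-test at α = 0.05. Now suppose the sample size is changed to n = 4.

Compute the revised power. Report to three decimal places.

Power ≈ 0.162

With n = 4: δ = d·√n = 0.33 × √4 = 0.6600. Critical value z_{0.05} = 1.645.
Revised power = P(Z > 1.645 − δ) = Φ(-0.985) = 0.1623.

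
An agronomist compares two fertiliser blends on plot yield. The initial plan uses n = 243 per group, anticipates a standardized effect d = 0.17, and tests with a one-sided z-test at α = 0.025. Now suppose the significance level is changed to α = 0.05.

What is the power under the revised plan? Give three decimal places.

Power ≈ 0.591

δ = d·√(n/2) = 0.17 × √(243/2) = 1.8739 (unchanged). New critical value: z_{0.05} = 1.645.
Revised power = Φ(δ − 1.645) = Φ(0.229) = 0.5906.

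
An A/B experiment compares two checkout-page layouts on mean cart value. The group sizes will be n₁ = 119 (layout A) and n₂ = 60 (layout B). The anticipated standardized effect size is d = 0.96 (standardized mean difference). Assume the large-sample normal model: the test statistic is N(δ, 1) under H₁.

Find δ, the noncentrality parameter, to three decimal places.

δ ≈ 6.063

The noncentrality parameter scales effect size by the design's sample-size factor: δ = d / √(1/n₁ + 1/n₂) = 0.96 / √(1/119 + 1/60) = 6.0631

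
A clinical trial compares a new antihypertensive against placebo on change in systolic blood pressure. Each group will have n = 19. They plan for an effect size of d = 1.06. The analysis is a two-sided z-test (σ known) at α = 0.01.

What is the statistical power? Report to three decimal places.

Power ≈ 0.755

Noncentrality parameter: δ = d·√(n/2) = 1.06 × √(19/2) = 3.2671
Critical value for a two-sided test at α = 0.01: z_{α/2} = 2.576.
Power = Φ(δ − 2.576) + Φ(−δ − 2.576) = Φ(0.691) + Φ(-5.843) = 0.7553 + 0.0000 = 0.7553.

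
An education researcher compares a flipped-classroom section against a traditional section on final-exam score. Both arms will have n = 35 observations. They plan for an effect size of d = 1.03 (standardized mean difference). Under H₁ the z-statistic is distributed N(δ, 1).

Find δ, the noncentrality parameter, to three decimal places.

δ ≈ 4.309

δ = d·√(n/2) = 1.03 × √(35/2) = 4.3088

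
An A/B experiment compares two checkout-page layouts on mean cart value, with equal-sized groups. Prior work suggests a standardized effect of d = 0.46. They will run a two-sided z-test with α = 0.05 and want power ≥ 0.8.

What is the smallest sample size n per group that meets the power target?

n = 75 per group

For power 0.8 need Φ(δ − z_{0.025}) = 0.8, so δ = z_{0.025} + z_{0.20} = 1.960 + 0.842 = 2.802.
(For δ > 0 the lower-tail rejection region contributes negligibly to power, so the one-term inversion is standard.)
δ = d·√(n/2) ⇒ n = 2(δ/d)² = 2 × (2.802 / 0.46)² = 74.19.
Rounding up, n = 75 per group.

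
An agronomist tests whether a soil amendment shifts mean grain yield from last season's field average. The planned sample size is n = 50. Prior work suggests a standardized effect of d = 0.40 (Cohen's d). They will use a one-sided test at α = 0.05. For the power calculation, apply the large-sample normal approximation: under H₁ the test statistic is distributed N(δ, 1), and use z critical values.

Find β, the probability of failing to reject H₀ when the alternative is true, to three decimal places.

Noncentrality parameter: δ = d·√n = 0.40 × √50 = 2.8284
One-sided α = 0.05 → critical value z_{0.05} = 1.645.
Power = P(Z > 1.645 − δ) = Φ(1.184) = 0.8817.
Type II error: β = 1 − power = 1 − 0.8817 = 0.1183.

β ≈ 0.118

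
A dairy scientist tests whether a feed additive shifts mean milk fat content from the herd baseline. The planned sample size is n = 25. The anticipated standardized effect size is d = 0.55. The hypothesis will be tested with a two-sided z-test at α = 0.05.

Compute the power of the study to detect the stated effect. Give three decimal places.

Power ≈ 0.785

Noncentrality parameter: δ = d·√n = 0.55 × √25 = 2.7500
Critical value for a two-sided test at α = 0.05: z_{α/2} = 1.960.
Power = Φ(δ − 1.960) + Φ(−δ − 1.960) = Φ(0.790) + Φ(-4.710) = 0.7852 + 0.0000 = 0.7852.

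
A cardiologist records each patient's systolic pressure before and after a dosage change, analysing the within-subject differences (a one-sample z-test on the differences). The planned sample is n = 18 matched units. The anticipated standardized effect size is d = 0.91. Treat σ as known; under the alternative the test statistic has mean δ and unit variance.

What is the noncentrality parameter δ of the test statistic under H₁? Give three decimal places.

δ = d·√n = 0.91 × √18 = 3.8608

δ ≈ 3.861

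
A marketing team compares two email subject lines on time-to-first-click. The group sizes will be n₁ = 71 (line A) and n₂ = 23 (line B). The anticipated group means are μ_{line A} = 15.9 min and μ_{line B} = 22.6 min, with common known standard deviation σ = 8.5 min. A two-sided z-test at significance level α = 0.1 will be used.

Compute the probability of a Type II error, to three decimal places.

β ≈ 0.050

Standardized effect: d = |μ_{line A} − μ_{line B}| / σ = |15.9 − 22.6| / 8.5 = 0.7882
Noncentrality parameter: δ = d / √(1/n₁ + 1/n₂) = 0.7882 / √(1/71 + 1/23) = 3.2854
Two-sided α = 0.1 → critical value z_{0.05} = 1.645.
Power = Φ(δ − 1.645) + Φ(−δ − 1.645) = Φ(1.641) + Φ(-4.930) = 0.9496 + 0.0000 = 0.9496.
Type II error: β = 1 − power = 1 − 0.9496 = 0.0504.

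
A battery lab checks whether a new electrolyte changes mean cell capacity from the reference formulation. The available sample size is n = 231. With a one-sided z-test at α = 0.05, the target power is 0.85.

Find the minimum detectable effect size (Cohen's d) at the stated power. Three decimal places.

Required noncentrality: δ = z_{0.05} + z_{0.15} = 1.645 + 1.036 = 2.681.
δ = d·√n ⇒ d = δ/√n = 2.681/√231 = 0.1764.

d ≈ 0.176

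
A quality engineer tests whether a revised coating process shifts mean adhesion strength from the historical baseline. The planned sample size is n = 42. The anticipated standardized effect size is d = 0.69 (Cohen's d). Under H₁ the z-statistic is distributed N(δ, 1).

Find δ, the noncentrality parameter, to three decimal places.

The noncentrality parameter scales effect size by the design's sample-size factor: δ = d·√n = 0.69 × √42 = 4.4717

δ ≈ 4.472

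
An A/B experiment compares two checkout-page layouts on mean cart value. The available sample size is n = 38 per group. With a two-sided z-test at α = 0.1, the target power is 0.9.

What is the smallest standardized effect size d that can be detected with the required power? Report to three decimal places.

d ≈ 0.671

Required noncentrality: δ = z_{0.05} + z_{0.10} = 1.645 + 1.282 = 2.926.
(Lower-tail contribution to power is negligible for δ > 0.)
δ = d·√(n/2) ⇒ d = δ/√(n/2) = 2.926/√(38/2) = 0.6714.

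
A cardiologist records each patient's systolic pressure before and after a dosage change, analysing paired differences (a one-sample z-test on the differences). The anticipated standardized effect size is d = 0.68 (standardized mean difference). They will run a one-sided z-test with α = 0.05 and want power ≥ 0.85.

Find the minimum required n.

For power 0.85 need Φ(δ − z_{0.05}) = 0.85, so δ = z_{0.05} + z_{0.15} = 1.645 + 1.036 = 2.681.
δ = d·√n ⇒ n = (δ/d)² = (2.681 / 0.68)² = 15.55.
Rounding up, n = 16.

n = 16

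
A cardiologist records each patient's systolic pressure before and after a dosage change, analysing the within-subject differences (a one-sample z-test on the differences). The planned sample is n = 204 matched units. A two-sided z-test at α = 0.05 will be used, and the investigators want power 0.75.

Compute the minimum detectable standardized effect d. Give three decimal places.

d ≈ 0.184

Required noncentrality: δ = z_{0.025} + z_{0.25} = 1.960 + 0.674 = 2.634.
(Lower-tail contribution to power is negligible for δ > 0.)
δ = d·√n ⇒ d = δ/√n = 2.634/√204 = 0.1844.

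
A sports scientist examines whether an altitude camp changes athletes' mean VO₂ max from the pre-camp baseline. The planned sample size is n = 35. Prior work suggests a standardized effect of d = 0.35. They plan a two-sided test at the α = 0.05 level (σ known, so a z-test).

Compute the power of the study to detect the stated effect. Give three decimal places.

Noncentrality parameter: δ = d·√n = 0.35 × √35 = 2.0706
Critical value for a two-sided test at α = 0.05: z_{α/2} = 1.960.
Power = Φ(δ − 1.960) + Φ(−δ − 1.960) = Φ(0.111) + Φ(-4.031) = 0.5441 + 0.0000 = 0.5441.

Power ≈ 0.544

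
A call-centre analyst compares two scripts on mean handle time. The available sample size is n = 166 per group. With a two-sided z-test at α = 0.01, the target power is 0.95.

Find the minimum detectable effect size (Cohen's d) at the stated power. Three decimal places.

d ≈ 0.463

Required noncentrality: δ = z_{0.005} + z_{0.05} = 2.576 + 1.645 = 4.221.
(The second rejection-region term Φ(−δ − z_{α/2}) is negligible and dropped.)
δ = d·√(n/2) ⇒ d = δ/√(n/2) = 4.221/√(166/2) = 0.4633.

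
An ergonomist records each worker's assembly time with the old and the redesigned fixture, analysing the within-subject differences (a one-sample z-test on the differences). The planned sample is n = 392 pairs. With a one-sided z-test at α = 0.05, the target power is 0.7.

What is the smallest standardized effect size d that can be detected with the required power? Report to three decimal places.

d ≈ 0.110

Need Φ(δ − 1.645) = 0.7, so δ = 1.645 + 0.524 = 2.169.
δ = d·√n ⇒ d = δ/√n = 2.169/√392 = 0.1096.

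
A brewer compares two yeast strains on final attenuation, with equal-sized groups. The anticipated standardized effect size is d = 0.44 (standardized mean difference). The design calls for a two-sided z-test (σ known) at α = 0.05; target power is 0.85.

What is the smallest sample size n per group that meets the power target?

For power 0.85 need Φ(δ − z_{0.025}) = 0.85, so δ = z_{0.025} + z_{0.15} = 1.960 + 1.036 = 2.996.
(The Φ(−δ − z_{α/2}) term is vanishingly small for δ > 0 and is dropped in the standard sample-size formula.)
δ = d·√(n/2) ⇒ n = 2(δ/d)² = 2 × (2.996 / 0.44)² = 92.75.
Round up to the next whole unit.

n = 93 per group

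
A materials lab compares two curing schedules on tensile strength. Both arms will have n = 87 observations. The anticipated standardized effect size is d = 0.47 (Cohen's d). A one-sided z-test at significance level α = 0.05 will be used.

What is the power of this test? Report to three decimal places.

Power ≈ 0.927

Noncentrality parameter: δ = d·√(n/2) = 0.47 × √(87/2) = 3.0999
One-sided α = 0.05 → critical value z_{0.05} = 1.645.
Power = P(Z > 1.645 − δ) = Φ(1.455) = 0.9272.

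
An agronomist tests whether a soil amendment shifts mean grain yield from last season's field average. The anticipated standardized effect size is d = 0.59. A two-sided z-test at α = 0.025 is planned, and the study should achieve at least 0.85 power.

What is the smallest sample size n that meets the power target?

For power 0.85 need Φ(δ − z_{0.0125}) = 0.85, so δ = z_{0.0125} + z_{0.15} = 2.241 + 1.036 = 3.278.
(Ignoring the negligible lower-tail rejection probability gives the usual closed-form inversion.)
δ = d·√n ⇒ n = (δ/d)² = (3.278 / 0.59)² = 30.87.
Round up to the next whole unit.

n = 31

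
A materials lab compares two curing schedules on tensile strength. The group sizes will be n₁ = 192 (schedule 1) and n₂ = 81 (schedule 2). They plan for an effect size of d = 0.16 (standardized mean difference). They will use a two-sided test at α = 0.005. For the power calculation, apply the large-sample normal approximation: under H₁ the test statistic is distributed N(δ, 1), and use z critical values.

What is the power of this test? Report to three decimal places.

Noncentrality parameter: λ = d / √(1/n₁ + 1/n₂) = 0.16 / √(1/192 + 1/81) = 1.2076
Critical value for a two-sided test at α = 0.005: z_{α/2} = 2.807.
Power = Φ(λ − 2.807) + Φ(−λ − 2.807) = Φ(-1.599) + Φ(-4.015) = 0.0549 + 0.0000 = 0.0549.

Power ≈ 0.055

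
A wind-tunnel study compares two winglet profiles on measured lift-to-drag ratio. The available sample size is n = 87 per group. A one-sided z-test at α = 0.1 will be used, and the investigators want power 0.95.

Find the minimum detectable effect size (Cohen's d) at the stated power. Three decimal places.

Need Φ(δ − 1.282) = 0.95, so δ = 1.282 + 1.645 = 2.926.
δ = d·√(n/2) ⇒ d = δ/√(n/2) = 2.926/√(87/2) = 0.4437.

d ≈ 0.444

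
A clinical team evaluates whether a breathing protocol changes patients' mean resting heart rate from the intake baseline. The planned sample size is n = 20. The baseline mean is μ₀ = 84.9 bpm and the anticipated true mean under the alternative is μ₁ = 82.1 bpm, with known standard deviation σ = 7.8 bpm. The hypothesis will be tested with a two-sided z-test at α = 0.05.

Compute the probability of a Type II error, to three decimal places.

β ≈ 0.638

Standardized effect: d = |μ₁ − μ₀| / σ = |82.1 − 84.9| / 7.8 = 0.3590
Noncentrality parameter: δ = d·√n = 0.3590 × √20 = 1.6054
Critical value for a two-sided test at α = 0.05: z_{α/2} = 1.960.
Power = Φ(δ − 1.960) + Φ(−δ − 1.960) = Φ(-0.355) + Φ(-3.565) = 0.3615 + 0.0002 = 0.3616.
Type II error: β = 1 − power = 1 − 0.3616 = 0.6384.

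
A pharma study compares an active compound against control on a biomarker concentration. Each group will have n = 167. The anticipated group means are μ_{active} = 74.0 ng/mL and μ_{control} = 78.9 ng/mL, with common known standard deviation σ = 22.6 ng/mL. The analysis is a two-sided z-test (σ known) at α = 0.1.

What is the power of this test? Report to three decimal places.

Power ≈ 0.632

Standardized effect: d = |μ_{active} − μ_{control}| / σ = |74.0 − 78.9| / 22.6 = 0.2168
Noncentrality parameter: δ = d·√(n/2) = 0.2168 × √(167/2) = 1.9812
Two-sided α = 0.1 → critical value z_{0.05} = 1.645.
Power = Φ(δ − 1.645) + Φ(−δ − 1.645) = Φ(0.336) + Φ(-3.626) = 0.6317 + 0.0001 = 0.6318.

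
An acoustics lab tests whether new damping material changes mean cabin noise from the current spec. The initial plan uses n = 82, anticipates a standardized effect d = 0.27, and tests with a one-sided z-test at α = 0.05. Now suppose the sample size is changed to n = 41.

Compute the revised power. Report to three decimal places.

With n = 41: δ = d·√n = 0.27 × √41 = 1.7288. Critical value z_{0.05} = 1.645.
Revised power = Φ(δ − 1.645) = Φ(0.084) = 0.5335.

Power ≈ 0.533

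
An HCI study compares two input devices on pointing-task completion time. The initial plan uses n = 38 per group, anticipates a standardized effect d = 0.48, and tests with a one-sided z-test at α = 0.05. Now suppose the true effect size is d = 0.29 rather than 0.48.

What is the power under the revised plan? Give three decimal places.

Power ≈ 0.352

With d = 0.29: δ = d·√(n/2) = 0.29 × √(38/2) = 1.2641. Critical value z_{0.05} = 1.645.
Revised power = Φ(δ − 1.645) = Φ(-0.381) = 0.3517.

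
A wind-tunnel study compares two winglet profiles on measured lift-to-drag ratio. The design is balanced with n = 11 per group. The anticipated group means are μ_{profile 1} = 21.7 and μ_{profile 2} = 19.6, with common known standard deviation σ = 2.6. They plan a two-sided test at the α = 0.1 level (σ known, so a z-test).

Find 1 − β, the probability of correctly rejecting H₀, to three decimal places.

Power ≈ 0.599

Standardized effect: d = |μ_{profile 1} − μ_{profile 2}| / σ = |21.7 − 19.6| / 2.6 = 0.8077
Noncentrality parameter: δ = d·√(n/2) = 0.8077 × √(11/2) = 1.8942
Two-sided α = 0.1 → critical value z_{0.05} = 1.645.
Power = Φ(δ − 1.645) + Φ(−δ − 1.645) = Φ(0.249) + Φ(-3.539) = 0.5985 + 0.0002 = 0.5987.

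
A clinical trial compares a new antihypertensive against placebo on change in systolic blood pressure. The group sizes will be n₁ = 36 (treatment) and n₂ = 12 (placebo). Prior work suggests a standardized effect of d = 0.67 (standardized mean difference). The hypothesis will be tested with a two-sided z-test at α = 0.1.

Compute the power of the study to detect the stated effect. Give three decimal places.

Noncentrality parameter: δ = d / √(1/n₁ + 1/n₂) = 0.67 / √(1/36 + 1/12) = 2.0100
Critical value for a two-sided test at α = 0.1: z_{α/2} = 1.645.
Power = Φ(δ − 1.645) + Φ(−δ − 1.645) = Φ(0.365) + Φ(-3.655) = 0.6425 + 0.0001 = 0.6426.

Power ≈ 0.643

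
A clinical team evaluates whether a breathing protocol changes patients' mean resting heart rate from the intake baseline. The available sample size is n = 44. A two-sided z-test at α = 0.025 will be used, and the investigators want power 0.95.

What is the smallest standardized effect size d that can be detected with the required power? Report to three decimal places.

Need Φ(δ − 2.241) = 0.95, so δ = 2.241 + 1.645 = 3.886.
(Lower-tail contribution to power is negligible for δ > 0.)
δ = d·√n ⇒ d = δ/√n = 3.886/√44 = 0.5859.

d ≈ 0.586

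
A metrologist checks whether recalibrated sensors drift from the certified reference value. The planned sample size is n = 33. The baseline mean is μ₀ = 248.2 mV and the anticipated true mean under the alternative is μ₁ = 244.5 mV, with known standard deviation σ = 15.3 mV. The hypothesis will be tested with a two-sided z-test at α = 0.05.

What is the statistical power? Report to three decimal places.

Standardized effect: d = |μ₁ − μ₀| / σ = |244.5 − 248.2| / 15.3 = 0.2418
Noncentrality parameter: λ = d·√n = 0.2418 × √33 = 1.3892
Critical value for a two-sided test at α = 0.05: z_{α/2} = 1.960.
Power = Φ(λ − 1.960) + Φ(−λ − 1.960) = Φ(-0.571) + Φ(-3.349) = 0.2841 + 0.0004 = 0.2845.

Power ≈ 0.284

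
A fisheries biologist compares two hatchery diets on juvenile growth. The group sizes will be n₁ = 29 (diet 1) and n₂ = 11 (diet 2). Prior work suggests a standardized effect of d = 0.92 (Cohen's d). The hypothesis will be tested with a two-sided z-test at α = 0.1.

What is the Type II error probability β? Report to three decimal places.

Noncentrality parameter: λ = d / √(1/n₁ + 1/n₂) = 0.92 / √(1/29 + 1/11) = 2.5981
Two-sided α = 0.1 → critical value z_{0.05} = 1.645.
Power = Φ(λ − 1.645) + Φ(−λ − 1.645) = Φ(0.953) + Φ(-4.243) = 0.8298 + 0.0000 = 0.8298.
Type II error: β = 1 − power = 1 − 0.8298 = 0.1702.

β ≈ 0.170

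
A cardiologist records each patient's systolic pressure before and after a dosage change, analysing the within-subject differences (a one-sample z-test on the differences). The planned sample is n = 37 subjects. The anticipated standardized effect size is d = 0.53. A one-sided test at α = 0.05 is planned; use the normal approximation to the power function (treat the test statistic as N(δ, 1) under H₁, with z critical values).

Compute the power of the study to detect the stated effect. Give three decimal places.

Noncentrality parameter: δ = d·√n = 0.53 × √37 = 3.2239
Critical value for a one-sided test at α = 0.05: z_α = 1.645.
Power = P(Z > 1.645 − δ) = Φ(1.579) = 0.9428.

Power ≈ 0.943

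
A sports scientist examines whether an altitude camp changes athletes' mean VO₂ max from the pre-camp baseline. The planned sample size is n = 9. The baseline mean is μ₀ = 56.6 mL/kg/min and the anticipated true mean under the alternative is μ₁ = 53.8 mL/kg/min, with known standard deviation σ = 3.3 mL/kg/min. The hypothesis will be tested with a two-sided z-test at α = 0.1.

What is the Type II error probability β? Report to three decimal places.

Standardized effect: d = |μ₁ − μ₀| / σ = |53.8 − 56.6| / 3.3 = 0.8485
Noncentrality parameter: δ = d·√n = 0.8485 × √9 = 2.5455
Two-sided α = 0.1 → critical value z_{0.05} = 1.645.
Power = Φ(δ − 1.645) + Φ(−δ − 1.645) = Φ(0.901) + Φ(-4.190) = 0.8161 + 0.0000 = 0.8161.
Type II error: β = 1 − power = 1 − 0.8161 = 0.1839.

β ≈ 0.184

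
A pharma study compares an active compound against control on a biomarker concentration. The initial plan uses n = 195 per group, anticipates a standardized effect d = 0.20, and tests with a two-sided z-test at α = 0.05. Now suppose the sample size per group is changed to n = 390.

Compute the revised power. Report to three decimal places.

With n = 390 per group: δ = d·√(n/2) = 0.20 × √(390/2) = 2.7928. Critical value z_{0.025} = 1.960.
Revised power = Φ(δ − 1.960) + Φ(−δ − 1.960) = Φ(0.833) + Φ(-4.753) = 0.7975 + 0.0000 = 0.7975.

Power ≈ 0.798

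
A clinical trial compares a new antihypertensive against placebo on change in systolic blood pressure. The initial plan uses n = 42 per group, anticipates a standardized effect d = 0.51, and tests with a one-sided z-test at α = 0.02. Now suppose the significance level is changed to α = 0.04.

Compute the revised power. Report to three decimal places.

Power ≈ 0.721

δ = d·√(n/2) = 0.51 × √(42/2) = 2.3371 (unchanged). New critical value: z_{0.04} = 1.751.
Revised power = P(Z > 1.751 − δ) = Φ(0.586) = 0.7212.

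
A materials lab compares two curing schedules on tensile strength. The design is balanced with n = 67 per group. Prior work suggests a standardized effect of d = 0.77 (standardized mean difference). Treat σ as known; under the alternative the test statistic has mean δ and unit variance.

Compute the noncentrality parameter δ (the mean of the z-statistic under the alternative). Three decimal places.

δ ≈ 4.457

δ = d·√(n/2) = 0.77 × √(67/2) = 4.4567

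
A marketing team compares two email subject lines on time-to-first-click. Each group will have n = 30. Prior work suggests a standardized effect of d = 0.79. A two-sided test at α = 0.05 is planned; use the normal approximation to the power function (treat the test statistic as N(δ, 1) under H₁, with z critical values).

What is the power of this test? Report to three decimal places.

Noncentrality parameter: δ = d·√(n/2) = 0.79 × √(30/2) = 3.0597
Two-sided α = 0.05 → critical value z_{0.025} = 1.960.
Power = Φ(δ − 1.960) + Φ(−δ − 1.960) = Φ(1.100) + Φ(-5.020) = 0.8643 + 0.0000 = 0.8643.

Power ≈ 0.864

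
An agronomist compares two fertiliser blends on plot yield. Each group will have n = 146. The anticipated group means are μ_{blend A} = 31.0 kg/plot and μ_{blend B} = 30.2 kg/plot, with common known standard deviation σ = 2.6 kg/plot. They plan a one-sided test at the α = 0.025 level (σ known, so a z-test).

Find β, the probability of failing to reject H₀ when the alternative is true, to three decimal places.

Standardized effect: d = |μ_{blend A} − μ_{blend B}| / σ = |31.0 − 30.2| / 2.6 = 0.3077
Noncentrality parameter: δ = d·√(n/2) = 0.3077 × √(146/2) = 2.6289
Critical value for a one-sided test at α = 0.025: z_α = 1.960.
Power = Φ(δ − 1.960) = Φ(0.669) = 0.7482.
Type II error: β = 1 − power = 1 − 0.7482 = 0.2518.

β ≈ 0.252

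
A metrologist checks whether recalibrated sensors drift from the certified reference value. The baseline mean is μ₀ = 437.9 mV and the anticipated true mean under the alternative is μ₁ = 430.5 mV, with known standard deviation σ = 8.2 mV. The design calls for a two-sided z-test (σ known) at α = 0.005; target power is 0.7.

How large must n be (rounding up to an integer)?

n = 14

Standardized effect: d = |μ₁ − μ₀| / σ = |430.5 − 437.9| / 8.2 = 0.9024
For power 0.7 need Φ(δ − z_{0.0025}) = 0.7, so δ = z_{0.0025} + z_{0.30} = 2.807 + 0.524 = 3.331.
(The Φ(−δ − z_{α/2}) term is vanishingly small for δ > 0 and is dropped in the standard sample-size formula.)
δ = d·√n ⇒ n = (δ/d)² = (3.331 / 0.9024)² = 13.63.
Rounding up, n = 14.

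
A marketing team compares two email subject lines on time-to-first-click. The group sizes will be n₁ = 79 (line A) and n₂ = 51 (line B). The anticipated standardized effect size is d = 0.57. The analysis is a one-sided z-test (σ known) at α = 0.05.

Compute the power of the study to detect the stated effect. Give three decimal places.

Noncentrality parameter: δ = d / √(1/n₁ + 1/n₂) = 0.57 / √(1/79 + 1/51) = 3.1732
One-sided α = 0.05 → critical value z_{0.05} = 1.645.
Power = Φ(δ − 1.645) = Φ(1.528) = 0.9368.

Power ≈ 0.937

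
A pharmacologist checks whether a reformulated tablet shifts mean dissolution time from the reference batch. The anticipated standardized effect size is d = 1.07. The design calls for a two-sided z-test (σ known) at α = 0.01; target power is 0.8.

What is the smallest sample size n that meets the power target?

For power 0.8 need Φ(δ − z_{0.005}) = 0.8, so δ = z_{0.005} + z_{0.20} = 2.576 + 0.842 = 3.417.
(The Φ(−δ − z_{α/2}) term is vanishingly small for δ > 0 and is dropped in the standard sample-size formula.)
δ = d·√n ⇒ n = (δ/d)² = (3.417 / 1.07)² = 10.20.
Round up to the next whole unit.

n = 11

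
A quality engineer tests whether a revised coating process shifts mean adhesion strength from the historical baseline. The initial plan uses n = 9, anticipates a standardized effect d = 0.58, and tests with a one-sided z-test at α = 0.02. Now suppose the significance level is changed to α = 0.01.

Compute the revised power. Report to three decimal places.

δ = d·√n = 0.58 × √9 = 1.7400 (unchanged). New critical value: z_{0.01} = 2.326.
Revised power = P(Z > 2.326 − δ) = Φ(-0.586) = 0.2788.

Power ≈ 0.279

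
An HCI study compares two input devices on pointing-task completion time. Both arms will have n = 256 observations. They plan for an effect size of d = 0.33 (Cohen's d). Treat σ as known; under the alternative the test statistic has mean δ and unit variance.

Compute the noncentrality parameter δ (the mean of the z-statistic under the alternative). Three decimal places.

δ = d·√(n/2) = 0.33 × √(256/2) = 3.7335

δ ≈ 3.734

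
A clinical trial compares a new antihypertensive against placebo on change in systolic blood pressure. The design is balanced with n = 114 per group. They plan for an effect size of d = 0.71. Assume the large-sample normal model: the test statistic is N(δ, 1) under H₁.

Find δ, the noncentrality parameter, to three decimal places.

δ ≈ 5.360

δ = d·√(n/2) = 0.71 × √(114/2) = 5.3604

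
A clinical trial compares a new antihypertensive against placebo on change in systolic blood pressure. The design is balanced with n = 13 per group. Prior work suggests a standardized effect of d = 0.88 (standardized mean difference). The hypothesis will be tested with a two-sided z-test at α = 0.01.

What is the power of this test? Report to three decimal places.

Noncentrality parameter: δ = d·√(n/2) = 0.88 × √(13/2) = 2.2436
Critical value for a two-sided test at α = 0.01: z_{α/2} = 2.576.
Power = Φ(δ − 2.576) + Φ(−δ − 2.576) = Φ(-0.332) + Φ(-4.819) = 0.3698 + 0.0000 = 0.3698.

Power ≈ 0.370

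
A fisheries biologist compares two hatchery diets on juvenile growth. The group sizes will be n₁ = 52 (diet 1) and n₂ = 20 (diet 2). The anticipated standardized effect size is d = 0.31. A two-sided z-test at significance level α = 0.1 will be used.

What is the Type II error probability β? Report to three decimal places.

Noncentrality parameter: δ = d / √(1/n₁ + 1/n₂) = 0.31 / √(1/52 + 1/20) = 1.1782
Critical value for a two-sided test at α = 0.1: z_{α/2} = 1.645.
Power = Φ(δ − 1.645) + Φ(−δ − 1.645) = Φ(-0.467) + Φ(-2.823) = 0.3204 + 0.0024 = 0.3227.
Type II error: β = 1 − power = 1 − 0.3227 = 0.6773.

β ≈ 0.677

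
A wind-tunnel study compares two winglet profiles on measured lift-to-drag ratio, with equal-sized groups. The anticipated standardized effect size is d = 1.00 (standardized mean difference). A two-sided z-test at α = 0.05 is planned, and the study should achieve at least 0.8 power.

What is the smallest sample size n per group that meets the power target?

n = 16 per group

For power 0.8 need Φ(δ − z_{0.025}) = 0.8, so δ = z_{0.025} + z_{0.20} = 1.960 + 0.842 = 2.802.
(The Φ(−δ − z_{α/2}) term is vanishingly small for δ > 0 and is dropped in the standard sample-size formula.)
δ = d·√(n/2) ⇒ n = 2(δ/d)² = 2 × (2.802 / 1.00)² = 15.70.
Rounding up, n = 16 per group.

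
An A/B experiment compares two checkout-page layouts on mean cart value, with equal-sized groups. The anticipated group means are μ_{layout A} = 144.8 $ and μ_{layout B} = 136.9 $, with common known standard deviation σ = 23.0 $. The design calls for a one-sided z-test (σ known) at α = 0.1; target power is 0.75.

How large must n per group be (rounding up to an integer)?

n = 65 per group

Standardized effect: d = |μ_{layout A} − μ_{layout B}| / σ = |144.8 − 136.9| / 23.0 = 0.3435
For power 0.75 need Φ(δ − z_{0.1}) = 0.75, so δ = z_{0.1} + z_{0.25} = 1.282 + 0.674 = 1.956.
δ = d·√(n/2) ⇒ n = 2(δ/d)² = 2 × (1.956 / 0.3435)² = 64.86.
Rounding up, n = 65 per group.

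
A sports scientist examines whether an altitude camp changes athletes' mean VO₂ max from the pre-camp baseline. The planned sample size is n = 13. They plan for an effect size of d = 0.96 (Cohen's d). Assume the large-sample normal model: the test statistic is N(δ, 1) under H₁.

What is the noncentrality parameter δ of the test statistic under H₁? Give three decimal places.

δ ≈ 3.461

δ = d·√n = 0.96 × √13 = 3.4613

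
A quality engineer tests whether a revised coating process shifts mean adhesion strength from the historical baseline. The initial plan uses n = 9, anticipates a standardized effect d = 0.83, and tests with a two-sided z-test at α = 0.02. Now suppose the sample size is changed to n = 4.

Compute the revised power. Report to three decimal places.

With n = 4: δ = d·√n = 0.83 × √4 = 1.6600. Critical value z_{0.01} = 2.326.
Revised power = Φ(δ − 2.326) + Φ(−δ − 2.326) = Φ(-0.666) + Φ(-3.986) = 0.2526 + 0.0000 = 0.2526.

Power ≈ 0.253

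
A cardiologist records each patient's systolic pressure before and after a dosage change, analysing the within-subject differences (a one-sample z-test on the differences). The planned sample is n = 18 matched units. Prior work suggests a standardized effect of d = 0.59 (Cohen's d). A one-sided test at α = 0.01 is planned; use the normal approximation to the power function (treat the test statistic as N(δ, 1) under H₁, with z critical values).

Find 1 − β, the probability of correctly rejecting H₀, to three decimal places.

Noncentrality parameter: δ = d·√n = 0.59 × √18 = 2.5032
One-sided α = 0.01 → critical value z_{0.01} = 2.326.
Power = Φ(δ − 2.326) = Φ(0.177) = 0.5702.

Power ≈ 0.570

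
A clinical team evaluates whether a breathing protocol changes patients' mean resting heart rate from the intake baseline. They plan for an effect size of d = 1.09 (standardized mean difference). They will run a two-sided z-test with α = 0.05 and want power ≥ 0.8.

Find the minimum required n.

For power 0.8 need Φ(δ − z_{0.025}) = 0.8, so δ = z_{0.025} + z_{0.20} = 1.960 + 0.842 = 2.802.
(For δ > 0 the lower-tail rejection region contributes negligibly to power, so the one-term inversion is standard.)
δ = d·√n ⇒ n = (δ/d)² = (2.802 / 1.09)² = 6.61.
Rounding up, n = 7.

n = 7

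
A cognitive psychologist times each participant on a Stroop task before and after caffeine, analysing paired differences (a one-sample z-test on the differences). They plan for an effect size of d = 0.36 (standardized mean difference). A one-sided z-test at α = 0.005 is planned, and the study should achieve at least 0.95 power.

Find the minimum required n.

For power 0.95 need Φ(δ − z_{0.005}) = 0.95, so δ = z_{0.005} + z_{0.05} = 2.576 + 1.645 = 4.221.
δ = d·√n ⇒ n = (δ/d)² = (4.221 / 0.36)² = 137.45.
Round up to the next whole unit.

n = 138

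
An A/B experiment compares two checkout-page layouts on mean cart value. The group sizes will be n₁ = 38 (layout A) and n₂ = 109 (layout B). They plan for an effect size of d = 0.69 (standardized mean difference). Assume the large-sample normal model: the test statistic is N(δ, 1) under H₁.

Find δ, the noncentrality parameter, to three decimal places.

δ ≈ 3.663

The noncentrality parameter scales effect size by the design's sample-size factor: δ = d / √(1/n₁ + 1/n₂) = 0.69 / √(1/38 + 1/109) = 3.6627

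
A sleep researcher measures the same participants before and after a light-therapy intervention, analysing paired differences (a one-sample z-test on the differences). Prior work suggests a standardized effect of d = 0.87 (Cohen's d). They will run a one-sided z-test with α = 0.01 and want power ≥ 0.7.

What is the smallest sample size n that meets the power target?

n = 11

For power 0.7 need Φ(δ − z_{0.01}) = 0.7, so δ = z_{0.01} + z_{0.30} = 2.326 + 0.524 = 2.851.
δ = d·√n ⇒ n = (δ/d)² = (2.851 / 0.87)² = 10.74.
Rounding up, n = 11.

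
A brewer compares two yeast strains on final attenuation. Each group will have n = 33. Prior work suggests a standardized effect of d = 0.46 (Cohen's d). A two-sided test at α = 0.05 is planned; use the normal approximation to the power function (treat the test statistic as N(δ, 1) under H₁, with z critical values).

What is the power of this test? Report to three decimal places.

Power ≈ 0.464

Noncentrality parameter: δ = d·√(n/2) = 0.46 × √(33/2) = 1.8685
Two-sided α = 0.05 → critical value z_{0.025} = 1.960.
Power = Φ(δ − 1.960) + Φ(−δ − 1.960) = Φ(-0.091) + Φ(-3.828) = 0.4636 + 0.0001 = 0.4636.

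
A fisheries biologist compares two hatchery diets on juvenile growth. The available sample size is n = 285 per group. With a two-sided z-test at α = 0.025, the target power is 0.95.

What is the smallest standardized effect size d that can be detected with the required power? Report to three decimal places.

d ≈ 0.326

Need Φ(δ − 2.241) = 0.95, so δ = 2.241 + 1.645 = 3.886.
(The second rejection-region term Φ(−δ − z_{α/2}) is negligible and dropped.)
δ = d·√(n/2) ⇒ d = δ/√(n/2) = 3.886/√(285/2) = 0.3256.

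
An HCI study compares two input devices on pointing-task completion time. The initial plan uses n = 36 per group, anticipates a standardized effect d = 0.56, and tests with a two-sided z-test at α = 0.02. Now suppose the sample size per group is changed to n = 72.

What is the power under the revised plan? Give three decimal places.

With n = 72 per group: δ = d·√(n/2) = 0.56 × √(72/2) = 3.3600. Critical value z_{0.01} = 2.326.
Revised power = Φ(δ − 2.326) + Φ(−δ − 2.326) = Φ(1.034) + Φ(-5.686) = 0.8494 + 0.0000 = 0.8494.

Power ≈ 0.849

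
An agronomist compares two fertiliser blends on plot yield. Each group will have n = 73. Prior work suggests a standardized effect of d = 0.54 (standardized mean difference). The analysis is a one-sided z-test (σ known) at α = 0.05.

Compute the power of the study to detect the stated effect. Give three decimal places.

Noncentrality parameter: λ = d·√(n/2) = 0.54 × √(73/2) = 3.2624
One-sided α = 0.05 → critical value z_{0.05} = 1.645.
Power = Φ(λ − 1.645) = Φ(1.618) = 0.9471.

Power ≈ 0.947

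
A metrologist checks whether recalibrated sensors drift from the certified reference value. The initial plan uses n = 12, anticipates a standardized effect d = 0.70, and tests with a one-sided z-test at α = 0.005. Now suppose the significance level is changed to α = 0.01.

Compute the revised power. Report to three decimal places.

δ = d·√n = 0.70 × √12 = 2.4249 (unchanged). New critical value: z_{0.01} = 2.326.
Revised power = Φ(δ − 2.326) = Φ(0.099) = 0.5392.

Power ≈ 0.539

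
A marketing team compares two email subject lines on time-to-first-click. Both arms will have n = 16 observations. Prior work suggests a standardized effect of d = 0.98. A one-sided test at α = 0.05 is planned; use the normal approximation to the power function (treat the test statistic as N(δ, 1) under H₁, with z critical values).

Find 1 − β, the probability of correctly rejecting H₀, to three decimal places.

Power ≈ 0.870

Noncentrality parameter: δ = d·√(n/2) = 0.98 × √(16/2) = 2.7719
One-sided α = 0.05 → critical value z_{0.05} = 1.645.
Power = P(Z > 1.645 − δ) = Φ(1.127) = 0.8701.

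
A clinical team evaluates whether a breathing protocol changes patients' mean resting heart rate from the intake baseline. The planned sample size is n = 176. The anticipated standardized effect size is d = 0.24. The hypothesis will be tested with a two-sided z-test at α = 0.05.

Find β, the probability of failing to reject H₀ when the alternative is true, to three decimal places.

β ≈ 0.110

Noncentrality parameter: δ = d·√n = 0.24 × √176 = 3.1840
Critical value for a two-sided test at α = 0.05: z_{α/2} = 1.960.
Power = Φ(δ − 1.960) + Φ(−δ − 1.960) = Φ(1.224) + Φ(-5.144) = 0.8895 + 0.0000 = 0.8895.
Type II error: β = 1 − power = 1 − 0.8895 = 0.1105.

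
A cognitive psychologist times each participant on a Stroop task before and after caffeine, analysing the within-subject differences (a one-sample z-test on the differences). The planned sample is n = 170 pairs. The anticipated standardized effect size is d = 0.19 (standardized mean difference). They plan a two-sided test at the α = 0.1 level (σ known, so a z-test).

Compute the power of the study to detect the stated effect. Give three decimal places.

Power ≈ 0.797

Noncentrality parameter: δ = d·√n = 0.19 × √170 = 2.4773
Critical value for a two-sided test at α = 0.1: z_{α/2} = 1.645.
Power = Φ(δ − 1.645) + Φ(−δ − 1.645) = Φ(0.832) + Φ(-4.122) = 0.7974 + 0.0000 = 0.7974.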